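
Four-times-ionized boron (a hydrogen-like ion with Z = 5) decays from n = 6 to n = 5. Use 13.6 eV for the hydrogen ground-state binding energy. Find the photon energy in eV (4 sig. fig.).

4.156 eV

The Bohr energies scale as Z², so for Z = 5: E_n = −340.0/n² eV.
E_6 = −340.0/36 = −9.444 eV and E_5 = −340.0/25 = −13.60 eV.
The photon energy is |E_6 − E_5| = 4.156 eV.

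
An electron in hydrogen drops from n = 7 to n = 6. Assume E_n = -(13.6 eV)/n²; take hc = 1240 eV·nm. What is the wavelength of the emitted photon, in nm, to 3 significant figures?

12400 nm

ΔE = 13.60 × (1/6² − 1/7²) = 13.60 × 0.007370 = 0.1002 eV.
λ = hc/ΔE = 1240 / 0.1002 = 12400 nm.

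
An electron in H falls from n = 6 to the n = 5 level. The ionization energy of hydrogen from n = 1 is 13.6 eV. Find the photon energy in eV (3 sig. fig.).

E_6 = −13.60/36 = −0.3778 eV and E_5 = −13.60/25 = −0.5440 eV.
The photon energy is |E_6 − E_5| = 0.166 eV.

0.166 eV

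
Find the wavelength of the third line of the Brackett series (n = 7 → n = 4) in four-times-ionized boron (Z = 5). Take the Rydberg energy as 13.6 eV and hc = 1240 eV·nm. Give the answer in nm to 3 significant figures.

The Brackett series terminates on n_f = 4; the third line has n_i = 4+3 = 7.
ΔE = 340.0 × (1/4² − 1/7²) = 14.31 eV.
λ = 1240 / 14.31 = 86.6 nm.

86.6 nm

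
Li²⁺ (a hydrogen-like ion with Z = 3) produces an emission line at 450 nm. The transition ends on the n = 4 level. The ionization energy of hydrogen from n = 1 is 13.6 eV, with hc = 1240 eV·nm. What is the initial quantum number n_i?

The photon energy is ΔE = hc/λ = 1240 / 450 = 2.756 eV.
With Z = 3, ΔE = 122.4 × (1/n_f² − 1/n_i²), so 1/n_f² − 1/n_i² = 0.02251.
With n_f = 4: 1/n_i² = 1/16 − 0.02251 = 0.03999, so n_i ≈ 5.00.

n_i = 5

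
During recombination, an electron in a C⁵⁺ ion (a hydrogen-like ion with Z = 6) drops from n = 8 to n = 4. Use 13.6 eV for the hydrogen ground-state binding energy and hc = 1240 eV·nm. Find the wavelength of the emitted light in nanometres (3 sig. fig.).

For Z = 6 the level energies scale as Z², so the effective Rydberg energy is 13.6 × 36 = 489.6 eV.
ΔE = 489.6 × (1/4² − 1/8²) = 489.6 × 0.04688 = 22.95 eV.
λ = hc/ΔE = 1240 / 22.95 = 54.0 nm.

54.0 nm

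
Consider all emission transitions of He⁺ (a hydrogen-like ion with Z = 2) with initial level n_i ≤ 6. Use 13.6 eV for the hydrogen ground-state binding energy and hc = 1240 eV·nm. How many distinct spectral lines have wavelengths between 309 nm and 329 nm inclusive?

Enumerate all n_i → n_f pairs with 1 ≤ n_f < n_i ≤ 6 and compute λ = 1240 / [13.6·4·(1/n_f² − 1/n_i²)].
Lines falling in [309, 329] nm: 5→3 (320.5 nm).

1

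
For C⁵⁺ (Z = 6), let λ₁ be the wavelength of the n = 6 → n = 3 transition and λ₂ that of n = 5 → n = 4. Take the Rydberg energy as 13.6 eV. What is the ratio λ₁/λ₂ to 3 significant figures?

λ ∝ 1/ΔE ∝ 1/(1/n_f² − 1/n_i²), and the Z² and hc factors cancel in the ratio.
λ₁/λ₂ = (1/4² − 1/5²)/(1/3² − 1/6²) = 0.02250/0.08333 = 0.270.

0.270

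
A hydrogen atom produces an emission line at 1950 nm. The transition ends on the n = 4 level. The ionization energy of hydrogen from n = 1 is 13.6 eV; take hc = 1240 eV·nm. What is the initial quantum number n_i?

The photon energy is ΔE = hc/λ = 1240 / 1950 = 0.6359 eV.
With Z = 1, ΔE = 13.60 × (1/n_f² − 1/n_i²), so 1/n_f² − 1/n_i² = 0.04676.
With n_f = 4: 1/n_i² = 1/16 − 0.04676 = 0.01574, so n_i ≈ 7.97.

n_i = 8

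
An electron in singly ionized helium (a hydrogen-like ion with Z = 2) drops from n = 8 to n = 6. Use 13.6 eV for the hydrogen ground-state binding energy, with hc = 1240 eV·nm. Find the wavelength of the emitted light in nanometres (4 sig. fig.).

For Z = 2 the level energies scale as Z², so the effective Rydberg energy is 13.6 × 4 = 54.40 eV.
ΔE = 54.40 × (1/6² − 1/8²) = 54.40 × 0.01215 = 0.6611 eV.
λ = hc/ΔE = 1240 / 0.6611 = 1876 nm.

1876 nm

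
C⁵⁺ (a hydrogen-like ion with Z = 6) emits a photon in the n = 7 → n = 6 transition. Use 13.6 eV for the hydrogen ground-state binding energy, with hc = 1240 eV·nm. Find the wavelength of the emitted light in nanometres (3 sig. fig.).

344 nm

For Z = 6 the level energies scale as Z², so the effective Rydberg energy is 13.6 × 36 = 489.6 eV.
ΔE = 489.6 × (1/6² − 1/7²) = 489.6 × 0.007370 = 3.608 eV.
λ = hc/ΔE = 1240 / 3.608 = 344 nm.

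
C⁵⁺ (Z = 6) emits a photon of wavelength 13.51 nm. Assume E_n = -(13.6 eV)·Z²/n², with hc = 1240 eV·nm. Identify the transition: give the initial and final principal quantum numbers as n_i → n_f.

n_i = 4, n_f = 2

The photon energy is ΔE = hc/λ = 1240 / 13.51 = 91.78 eV.
With Z = 6, ΔE = 489.6 × (1/n_f² − 1/n_i²), so 1/n_f² − 1/n_i² = 0.1875.
Trying n_f = 2 gives 1/n_i² = 0.06253, i.e. n_i ≈ 4; this pair matches.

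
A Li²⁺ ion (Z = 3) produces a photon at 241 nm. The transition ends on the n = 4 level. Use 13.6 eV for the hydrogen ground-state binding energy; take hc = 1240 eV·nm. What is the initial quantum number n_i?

The photon energy is ΔE = hc/λ = 1240 / 241 = 5.145 eV.
With Z = 3, ΔE = 122.4 × (1/n_f² − 1/n_i²), so 1/n_f² − 1/n_i² = 0.04204.
With n_f = 4: 1/n_i² = 1/16 − 0.04204 = 0.02046, so n_i ≈ 6.99.

n_i = 7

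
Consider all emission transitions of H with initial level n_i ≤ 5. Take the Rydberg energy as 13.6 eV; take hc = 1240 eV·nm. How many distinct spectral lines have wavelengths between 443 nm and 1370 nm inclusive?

Enumerate all n_i → n_f pairs with 1 ≤ n_f < n_i ≤ 5 and compute λ = 1240 / [13.6·1·(1/n_f² − 1/n_i²)].
Lines falling in [443, 1370] nm: 4→2 (486.3 nm), 3→2 (656.5 nm), 5→3 (1282 nm).

3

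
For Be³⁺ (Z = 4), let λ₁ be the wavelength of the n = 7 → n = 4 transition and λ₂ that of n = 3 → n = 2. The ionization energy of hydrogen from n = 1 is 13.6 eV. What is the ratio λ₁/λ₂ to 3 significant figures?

λ ∝ 1/ΔE ∝ 1/(1/n_f² − 1/n_i²), and the Z² and hc factors cancel in the ratio.
λ₁/λ₂ = (1/2² − 1/3²)/(1/4² − 1/7²) = 0.1389/0.04209 = 3.30.

3.30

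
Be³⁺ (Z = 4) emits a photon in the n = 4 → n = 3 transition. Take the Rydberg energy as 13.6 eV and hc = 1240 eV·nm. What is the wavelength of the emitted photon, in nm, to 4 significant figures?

For Z = 4 the level energies scale as Z², so the effective Rydberg energy is 13.6 × 16 = 217.6 eV.
ΔE = 217.6 × (1/3² − 1/4²) = 217.6 × 0.04861 = 10.58 eV.
λ = hc/ΔE = 1240 / 10.58 = 117.2 nm.

117.2 nm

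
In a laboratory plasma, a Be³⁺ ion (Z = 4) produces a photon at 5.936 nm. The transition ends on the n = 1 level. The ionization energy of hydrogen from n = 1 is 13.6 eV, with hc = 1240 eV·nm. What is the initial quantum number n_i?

n_i = 5

The photon energy is ΔE = hc/λ = 1240 / 5.936 = 208.9 eV.
With Z = 4, ΔE = 217.6 × (1/n_f² − 1/n_i²), so 1/n_f² − 1/n_i² = 0.9600.
With n_f = 1: 1/n_i² = 1/1 − 0.9600 = 0.04001, so n_i ≈ 5.00.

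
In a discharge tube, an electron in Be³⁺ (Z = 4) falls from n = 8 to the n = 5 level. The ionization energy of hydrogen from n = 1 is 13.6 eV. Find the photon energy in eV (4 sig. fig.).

The Bohr energies scale as Z², so for Z = 4: E_n = −217.6/n² eV.
E_8 = −217.6/64 = −3.400 eV and E_5 = −217.6/25 = −8.704 eV.
The photon energy is |E_8 − E_5| = 5.304 eV.

5.304 eV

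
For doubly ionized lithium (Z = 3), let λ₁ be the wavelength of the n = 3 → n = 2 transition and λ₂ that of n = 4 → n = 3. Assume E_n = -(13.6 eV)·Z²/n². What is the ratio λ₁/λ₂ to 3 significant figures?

λ ∝ 1/ΔE ∝ 1/(1/n_f² − 1/n_i²), and the Z² and hc factors cancel in the ratio.
λ₁/λ₂ = (1/3² − 1/4²)/(1/2² − 1/3²) = 0.04861/0.1389 = 0.350.

0.350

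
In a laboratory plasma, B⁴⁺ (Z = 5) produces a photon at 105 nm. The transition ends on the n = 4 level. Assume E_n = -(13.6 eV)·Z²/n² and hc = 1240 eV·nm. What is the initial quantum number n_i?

n_i = 6

The photon energy is ΔE = hc/λ = 1240 / 105 = 11.81 eV.
With Z = 5, ΔE = 340.0 × (1/n_f² − 1/n_i²), so 1/n_f² − 1/n_i² = 0.03473.
With n_f = 4: 1/n_i² = 1/16 − 0.03473 = 0.02777, so n_i ≈ 6.00.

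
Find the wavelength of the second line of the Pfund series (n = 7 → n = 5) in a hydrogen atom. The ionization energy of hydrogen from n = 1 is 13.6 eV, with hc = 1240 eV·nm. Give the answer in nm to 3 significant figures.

4650 nm

The Pfund series terminates on n_f = 5; the second line has n_i = 5+2 = 7.
ΔE = 13.60 × (1/5² − 1/7²) = 0.2664 eV.
λ = 1240 / 0.2664 = 4650 nm.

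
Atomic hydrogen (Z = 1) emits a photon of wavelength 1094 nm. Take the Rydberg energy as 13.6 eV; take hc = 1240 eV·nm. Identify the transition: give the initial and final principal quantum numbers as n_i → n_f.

n_i = 6, n_f = 3

The photon energy is ΔE = hc/λ = 1240 / 1094 = 1.133 eV.
With Z = 1, ΔE = 13.60 × (1/n_f² − 1/n_i²), so 1/n_f² − 1/n_i² = 0.08334.
Trying n_f = 3 gives 1/n_i² = 0.02777, i.e. n_i ≈ 6; this pair matches.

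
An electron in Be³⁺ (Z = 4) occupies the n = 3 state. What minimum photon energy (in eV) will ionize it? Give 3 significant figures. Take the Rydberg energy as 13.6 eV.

E_n = −13.6 Z²/n² = −217.6/n² eV for Z = 4.
E_3 = −217.6/9 = −24.2 eV, so ionization (to E = 0) requires 24.2 eV.

24.2 eV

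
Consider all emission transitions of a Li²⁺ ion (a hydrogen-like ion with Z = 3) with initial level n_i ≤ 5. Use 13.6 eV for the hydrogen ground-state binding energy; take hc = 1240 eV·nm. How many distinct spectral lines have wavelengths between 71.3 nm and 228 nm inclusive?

Enumerate all n_i → n_f pairs with 1 ≤ n_f < n_i ≤ 5 and compute λ = 1240 / [13.6·9·(1/n_f² − 1/n_i²)].
Lines falling in [71.3, 228] nm: 3→2 (72.94 nm), 5→3 (142.5 nm), 4→3 (208.4 nm).

3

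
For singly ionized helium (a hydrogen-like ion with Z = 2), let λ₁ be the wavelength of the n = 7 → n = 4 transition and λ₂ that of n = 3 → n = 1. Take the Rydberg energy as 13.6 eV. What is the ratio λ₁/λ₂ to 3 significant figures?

21.1

λ ∝ 1/ΔE ∝ 1/(1/n_f² − 1/n_i²), and the Z² and hc factors cancel in the ratio.
λ₁/λ₂ = (1/1² − 1/3²)/(1/4² − 1/7²) = 0.8889/0.04209 = 21.1.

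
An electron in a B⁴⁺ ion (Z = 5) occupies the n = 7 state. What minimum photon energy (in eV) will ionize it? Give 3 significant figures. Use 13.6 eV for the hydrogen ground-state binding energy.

E_n = −13.6 Z²/n² = −340.0/n² eV for Z = 5.
E_7 = −340.0/49 = −6.94 eV, so ionization (to E = 0) requires 6.94 eV.

6.94 eV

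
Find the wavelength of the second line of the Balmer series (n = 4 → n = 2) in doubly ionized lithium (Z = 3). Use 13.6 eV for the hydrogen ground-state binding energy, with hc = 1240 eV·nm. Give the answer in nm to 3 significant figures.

The Balmer series terminates on n_f = 2; the second line has n_i = 2+2 = 4.
ΔE = 122.4 × (1/2² − 1/4²) = 22.95 eV.
λ = 1240 / 22.95 = 54.0 nm.

54.0 nm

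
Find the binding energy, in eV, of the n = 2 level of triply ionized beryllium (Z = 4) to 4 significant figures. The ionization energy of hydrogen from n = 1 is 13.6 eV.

54.40 eV

E_n = −13.6 Z²/n² = −217.6/n² eV for Z = 4.
E_2 = −217.6/4 = −54.40 eV, so ionization (to E = 0) requires 54.40 eV.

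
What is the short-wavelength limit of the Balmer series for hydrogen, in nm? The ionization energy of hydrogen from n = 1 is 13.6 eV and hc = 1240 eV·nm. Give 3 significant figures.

365 nm

The Balmer series has lower level n_f = 2; the series limit corresponds to n_i → ∞.
ΔE_max = 13.6 × 1 / 2² = 3.400 eV.
λ_min = 1240 / 3.400 = 365 nm.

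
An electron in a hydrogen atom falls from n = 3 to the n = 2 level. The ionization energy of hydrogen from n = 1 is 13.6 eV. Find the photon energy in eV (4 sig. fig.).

1.889 eV

E_3 = −13.60/9 = −1.511 eV and E_2 = −13.60/4 = −3.400 eV.
The photon energy is |E_3 − E_2| = 1.889 eV.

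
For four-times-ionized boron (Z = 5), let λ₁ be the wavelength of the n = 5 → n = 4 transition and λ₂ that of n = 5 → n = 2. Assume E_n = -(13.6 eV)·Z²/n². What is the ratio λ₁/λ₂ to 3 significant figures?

9.33

λ ∝ 1/ΔE ∝ 1/(1/n_f² − 1/n_i²), and the Z² and hc factors cancel in the ratio.
λ₁/λ₂ = (1/2² − 1/5²)/(1/4² − 1/5²) = 0.2100/0.02250 = 9.33.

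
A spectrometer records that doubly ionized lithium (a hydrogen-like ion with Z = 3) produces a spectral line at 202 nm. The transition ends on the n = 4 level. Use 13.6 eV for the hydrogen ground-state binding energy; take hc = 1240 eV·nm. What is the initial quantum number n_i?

n_i = 9

The photon energy is ΔE = hc/λ = 1240 / 202 = 6.139 eV.
With Z = 3, ΔE = 122.4 × (1/n_f² − 1/n_i²), so 1/n_f² − 1/n_i² = 0.05015.
With n_f = 4: 1/n_i² = 1/16 − 0.05015 = 0.01235, so n_i ≈ 9.00.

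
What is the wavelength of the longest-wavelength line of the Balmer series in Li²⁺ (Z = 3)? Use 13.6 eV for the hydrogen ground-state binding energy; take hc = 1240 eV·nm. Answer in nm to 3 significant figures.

The Balmer series terminates on n_f = 2; the first line has n_i = 2+1 = 3.
ΔE = 122.4 × (1/2² − 1/3²) = 17.00 eV.
λ = 1240 / 17.00 = 72.9 nm.

72.9 nm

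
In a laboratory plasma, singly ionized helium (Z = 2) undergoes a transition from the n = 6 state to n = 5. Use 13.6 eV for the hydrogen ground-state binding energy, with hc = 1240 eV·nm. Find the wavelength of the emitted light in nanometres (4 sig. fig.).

For Z = 2 the level energies scale as Z², so the effective Rydberg energy is 13.6 × 4 = 54.40 eV.
ΔE = 54.40 × (1/5² − 1/6²) = 54.40 × 0.01222 = 0.6649 eV.
λ = hc/ΔE = 1240 / 0.6649 = 1865 nm.

1865 nm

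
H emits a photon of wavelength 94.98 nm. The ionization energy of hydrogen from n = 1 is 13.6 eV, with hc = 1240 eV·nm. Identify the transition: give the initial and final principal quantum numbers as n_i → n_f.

The photon energy is ΔE = hc/λ = 1240 / 94.98 = 13.06 eV.
With Z = 1, ΔE = 13.60 × (1/n_f² − 1/n_i²), so 1/n_f² − 1/n_i² = 0.9600.
Trying n_f = 1 gives 1/n_i² = 0.04005, i.e. n_i ≈ 5; this pair matches.

n_i = 5, n_f = 1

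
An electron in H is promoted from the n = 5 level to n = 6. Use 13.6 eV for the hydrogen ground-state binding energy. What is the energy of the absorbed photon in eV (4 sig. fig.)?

0.1662 eV

E_6 = −13.60/36 = −0.3778 eV and E_5 = −13.60/25 = −0.5440 eV.
The photon energy is |E_6 − E_5| = 0.1662 eV.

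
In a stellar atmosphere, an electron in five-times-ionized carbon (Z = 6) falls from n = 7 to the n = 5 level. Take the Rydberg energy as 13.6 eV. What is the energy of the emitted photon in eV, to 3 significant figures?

The Bohr energies scale as Z², so for Z = 6: E_n = −489.6/n² eV.
E_7 = −489.6/49 = −9.992 eV and E_5 = −489.6/25 = −19.58 eV.
The photon energy is |E_7 − E_5| = 9.59 eV.

9.59 eV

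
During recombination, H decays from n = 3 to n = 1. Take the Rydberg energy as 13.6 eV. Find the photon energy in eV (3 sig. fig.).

12.1 eV

E_3 = −13.60/9 = −1.511 eV and E_1 = −13.60/1 = −13.60 eV.
The photon energy is |E_3 − E_1| = 12.1 eV.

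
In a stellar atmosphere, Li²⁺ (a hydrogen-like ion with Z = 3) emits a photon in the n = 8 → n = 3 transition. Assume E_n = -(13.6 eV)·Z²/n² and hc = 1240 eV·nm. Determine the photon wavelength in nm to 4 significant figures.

106.1 nm

For Z = 3 the level energies scale as Z², so the effective Rydberg energy is 13.6 × 9 = 122.4 eV.
ΔE = 122.4 × (1/3² − 1/8²) = 122.4 × 0.09549 = 11.69 eV.
λ = hc/ΔE = 1240 / 11.69 = 106.1 nm.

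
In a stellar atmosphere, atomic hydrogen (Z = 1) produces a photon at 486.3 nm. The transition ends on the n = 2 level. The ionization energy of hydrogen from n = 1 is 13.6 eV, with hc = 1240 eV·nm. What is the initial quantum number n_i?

n_i = 4

The photon energy is ΔE = hc/λ = 1240 / 486.3 = 2.550 eV.
With Z = 1, ΔE = 13.60 × (1/n_f² − 1/n_i²), so 1/n_f² − 1/n_i² = 0.1875.
With n_f = 2: 1/n_i² = 1/4 − 0.1875 = 0.06251, so n_i ≈ 4.00.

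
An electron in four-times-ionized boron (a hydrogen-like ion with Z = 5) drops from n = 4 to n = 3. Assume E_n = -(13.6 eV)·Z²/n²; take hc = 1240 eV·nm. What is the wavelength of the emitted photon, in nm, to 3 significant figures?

75.0 nm

For Z = 5 the level energies scale as Z², so the effective Rydberg energy is 13.6 × 25 = 340.0 eV.
ΔE = 340.0 × (1/3² − 1/4²) = 340.0 × 0.04861 = 16.53 eV.
λ = hc/ΔE = 1240 / 16.53 = 75.0 nm.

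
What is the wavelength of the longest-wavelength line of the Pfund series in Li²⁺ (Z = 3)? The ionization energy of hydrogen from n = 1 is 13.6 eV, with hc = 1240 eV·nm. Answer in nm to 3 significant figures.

829 nm

The Pfund series terminates on n_f = 5; the first line has n_i = 5+1 = 6.
ΔE = 122.4 × (1/5² − 1/6²) = 1.496 eV.
λ = 1240 / 1.496 = 829 nm.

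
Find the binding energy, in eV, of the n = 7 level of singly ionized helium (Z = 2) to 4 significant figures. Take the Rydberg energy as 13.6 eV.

E_n = −13.6 Z²/n² = −54.40/n² eV for Z = 2.
E_7 = −54.40/49 = −1.110 eV, so ionization (to E = 0) requires 1.110 eV.

1.110 eV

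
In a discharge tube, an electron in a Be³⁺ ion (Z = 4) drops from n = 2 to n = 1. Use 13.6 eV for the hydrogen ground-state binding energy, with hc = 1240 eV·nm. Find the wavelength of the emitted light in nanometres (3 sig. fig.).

For Z = 4 the level energies scale as Z², so the effective Rydberg energy is 13.6 × 16 = 217.6 eV.
ΔE = 217.6 × (1/1² − 1/2²) = 217.6 × 0.7500 = 163.2 eV.
λ = hc/ΔE = 1240 / 163.2 = 7.60 nm.

7.60 nm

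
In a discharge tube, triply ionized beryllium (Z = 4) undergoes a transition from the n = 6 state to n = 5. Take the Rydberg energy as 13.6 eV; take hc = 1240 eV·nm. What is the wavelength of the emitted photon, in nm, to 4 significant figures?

For Z = 4 the level energies scale as Z², so the effective Rydberg energy is 13.6 × 16 = 217.6 eV.
ΔE = 217.6 × (1/5² − 1/6²) = 217.6 × 0.01222 = 2.660 eV.
λ = hc/ΔE = 1240 / 2.660 = 466.2 nm.

466.2 nm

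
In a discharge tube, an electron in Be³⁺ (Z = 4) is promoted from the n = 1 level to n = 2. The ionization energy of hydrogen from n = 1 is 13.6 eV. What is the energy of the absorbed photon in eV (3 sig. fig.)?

The Bohr energies scale as Z², so for Z = 4: E_n = −217.6/n² eV.
E_2 = −217.6/4 = −54.40 eV and E_1 = −217.6/1 = −217.6 eV.
The photon energy is |E_2 − E_1| = 163 eV.

163 eV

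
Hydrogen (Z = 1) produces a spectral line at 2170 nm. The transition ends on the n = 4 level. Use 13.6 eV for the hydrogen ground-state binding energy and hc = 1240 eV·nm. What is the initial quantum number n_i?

n_i = 7

The photon energy is ΔE = hc/λ = 1240 / 2170 = 0.5714 eV.
With Z = 1, ΔE = 13.60 × (1/n_f² − 1/n_i²), so 1/n_f² − 1/n_i² = 0.04202.
With n_f = 4: 1/n_i² = 1/16 − 0.04202 = 0.02048, so n_i ≈ 6.99.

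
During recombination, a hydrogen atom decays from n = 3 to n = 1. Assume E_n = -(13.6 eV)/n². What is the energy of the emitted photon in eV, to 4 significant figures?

E_3 = −13.60/9 = −1.511 eV and E_1 = −13.60/1 = −13.60 eV.
The photon energy is |E_3 − E_1| = 12.09 eV.

12.09 eV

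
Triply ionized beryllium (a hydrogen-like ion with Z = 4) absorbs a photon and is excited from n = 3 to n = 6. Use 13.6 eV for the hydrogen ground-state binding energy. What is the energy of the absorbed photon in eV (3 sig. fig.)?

18.1 eV

The Bohr energies scale as Z², so for Z = 4: E_n = −217.6/n² eV.
E_6 = −217.6/36 = −6.044 eV and E_3 = −217.6/9 = −24.18 eV.
The photon energy is |E_6 − E_3| = 18.1 eV.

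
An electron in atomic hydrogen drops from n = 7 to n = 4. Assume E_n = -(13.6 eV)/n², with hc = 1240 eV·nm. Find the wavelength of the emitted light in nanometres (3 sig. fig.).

2170 nm

ΔE = 13.60 × (1/4² − 1/7²) = 13.60 × 0.04209 = 0.5724 eV.
λ = hc/ΔE = 1240 / 0.5724 = 2170 nm.
This line belongs to the Brackett series.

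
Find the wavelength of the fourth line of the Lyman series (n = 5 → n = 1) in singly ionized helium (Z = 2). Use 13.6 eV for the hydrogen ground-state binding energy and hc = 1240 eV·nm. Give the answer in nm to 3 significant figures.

23.7 nm

The Lyman series terminates on n_f = 1; the fourth line has n_i = 1+4 = 5.
ΔE = 54.40 × (1/1² − 1/5²) = 52.22 eV.
λ = 1240 / 52.22 = 23.7 nm.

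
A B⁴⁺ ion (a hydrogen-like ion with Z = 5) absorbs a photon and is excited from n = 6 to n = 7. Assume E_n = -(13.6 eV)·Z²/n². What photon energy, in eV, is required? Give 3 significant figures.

2.51 eV

The Bohr energies scale as Z², so for Z = 5: E_n = −340.0/n² eV.
E_7 = −340.0/49 = −6.939 eV and E_6 = −340.0/36 = −9.444 eV.
The photon energy is |E_7 − E_6| = 2.51 eV.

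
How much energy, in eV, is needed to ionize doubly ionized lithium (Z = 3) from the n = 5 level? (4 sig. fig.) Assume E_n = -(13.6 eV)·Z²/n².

E_n = −13.6 Z²/n² = −122.4/n² eV for Z = 3.
E_5 = −122.4/25 = −4.896 eV, so ionization (to E = 0) requires 4.896 eV.

4.896 eV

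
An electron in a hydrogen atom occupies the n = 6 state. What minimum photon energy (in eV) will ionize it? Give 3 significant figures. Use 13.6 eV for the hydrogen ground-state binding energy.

E_6 = −13.60/36 = −0.378 eV, so ionization (to E = 0) requires 0.378 eV.

0.378 eV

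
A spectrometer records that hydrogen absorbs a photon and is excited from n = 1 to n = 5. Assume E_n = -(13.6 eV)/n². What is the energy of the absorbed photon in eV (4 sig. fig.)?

13.06 eV

E_5 = −13.60/25 = −0.5440 eV and E_1 = −13.60/1 = −13.60 eV.
The photon energy is |E_5 − E_1| = 13.06 eV.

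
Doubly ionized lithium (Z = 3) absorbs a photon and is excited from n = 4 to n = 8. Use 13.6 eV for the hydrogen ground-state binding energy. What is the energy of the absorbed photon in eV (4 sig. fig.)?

5.738 eV

The Bohr energies scale as Z², so for Z = 3: E_n = −122.4/n² eV.
E_8 = −122.4/64 = −1.913 eV and E_4 = −122.4/16 = −7.650 eV.
The photon energy is |E_8 − E_4| = 5.738 eV.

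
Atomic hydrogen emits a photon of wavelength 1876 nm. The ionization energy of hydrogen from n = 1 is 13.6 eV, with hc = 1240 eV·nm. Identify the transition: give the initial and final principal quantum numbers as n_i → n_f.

The photon energy is ΔE = hc/λ = 1240 / 1876 = 0.6610 eV.
With Z = 1, ΔE = 13.60 × (1/n_f² − 1/n_i²), so 1/n_f² − 1/n_i² = 0.04860.
Trying n_f = 3 gives 1/n_i² = 0.06251, i.e. n_i ≈ 4; this pair matches.

n_i = 4, n_f = 3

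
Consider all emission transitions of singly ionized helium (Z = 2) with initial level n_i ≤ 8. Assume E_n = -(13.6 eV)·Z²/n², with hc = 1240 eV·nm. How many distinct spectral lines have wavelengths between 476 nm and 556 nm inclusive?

2

Enumerate all n_i → n_f pairs with 1 ≤ n_f < n_i ≤ 8 and compute λ = 1240 / [13.6·4·(1/n_f² − 1/n_i²)].
Lines falling in [476, 556] nm: 8→4 (486.3 nm), 7→4 (541.5 nm).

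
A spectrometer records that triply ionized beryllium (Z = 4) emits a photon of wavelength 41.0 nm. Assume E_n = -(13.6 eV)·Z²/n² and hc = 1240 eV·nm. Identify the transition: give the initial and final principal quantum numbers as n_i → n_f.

The photon energy is ΔE = hc/λ = 1240 / 41.0 = 30.24 eV.
With Z = 4, ΔE = 217.6 × (1/n_f² − 1/n_i²), so 1/n_f² − 1/n_i² = 0.1390.
Trying n_f = 2 gives 1/n_i² = 0.1110, i.e. n_i ≈ 3; this pair matches.

n_i = 3, n_f = 2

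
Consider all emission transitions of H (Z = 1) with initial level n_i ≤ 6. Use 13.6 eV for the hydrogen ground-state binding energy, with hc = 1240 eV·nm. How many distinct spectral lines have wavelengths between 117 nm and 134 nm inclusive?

1

Enumerate all n_i → n_f pairs with 1 ≤ n_f < n_i ≤ 6 and compute λ = 1240 / [13.6·1·(1/n_f² − 1/n_i²)].
Lines falling in [117, 134] nm: 2→1 (121.6 nm).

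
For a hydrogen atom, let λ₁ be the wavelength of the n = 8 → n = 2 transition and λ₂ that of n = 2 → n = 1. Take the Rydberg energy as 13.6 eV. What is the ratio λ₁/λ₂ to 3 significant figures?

3.20

λ ∝ 1/ΔE ∝ 1/(1/n_f² − 1/n_i²), and the Z² and hc factors cancel in the ratio.
λ₁/λ₂ = (1/1² − 1/2²)/(1/2² − 1/8²) = 0.7500/0.2344 = 3.20.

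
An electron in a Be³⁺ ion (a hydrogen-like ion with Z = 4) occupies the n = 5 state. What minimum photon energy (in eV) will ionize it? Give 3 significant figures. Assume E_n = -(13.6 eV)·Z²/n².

E_n = −13.6 Z²/n² = −217.6/n² eV for Z = 4.
E_5 = −217.6/25 = −8.70 eV, so ionization (to E = 0) requires 8.70 eV.

8.70 eV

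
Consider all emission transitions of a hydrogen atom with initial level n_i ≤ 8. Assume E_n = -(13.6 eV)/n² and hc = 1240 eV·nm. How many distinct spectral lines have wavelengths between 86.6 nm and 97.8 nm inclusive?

Enumerate all n_i → n_f pairs with 1 ≤ n_f < n_i ≤ 8 and compute λ = 1240 / [13.6·1·(1/n_f² − 1/n_i²)].
Lines falling in [86.6, 97.8] nm: 8→1 (92.62 nm), 7→1 (93.08 nm), 6→1 (93.78 nm), 5→1 (94.98 nm), 4→1 (97.25 nm).

5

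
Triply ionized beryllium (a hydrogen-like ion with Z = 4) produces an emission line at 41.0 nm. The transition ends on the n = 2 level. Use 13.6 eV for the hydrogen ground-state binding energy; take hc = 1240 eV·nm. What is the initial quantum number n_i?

n_i = 3

The photon energy is ΔE = hc/λ = 1240 / 41.0 = 30.24 eV.
With Z = 4, ΔE = 217.6 × (1/n_f² − 1/n_i²), so 1/n_f² − 1/n_i² = 0.1390.
With n_f = 2: 1/n_i² = 1/4 − 0.1390 = 0.1110, so n_i ≈ 3.00.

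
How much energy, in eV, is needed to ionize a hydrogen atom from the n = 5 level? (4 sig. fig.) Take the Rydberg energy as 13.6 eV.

E_5 = −13.60/25 = −0.5440 eV, so ionization (to E = 0) requires 0.5440 eV.

0.5440 eV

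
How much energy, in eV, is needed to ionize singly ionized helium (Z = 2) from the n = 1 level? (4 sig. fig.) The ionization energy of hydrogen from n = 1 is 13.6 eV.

54.40 eV

E_n = −13.6 Z²/n² = −54.40/n² eV for Z = 2.
E_1 = −54.40/1 = −54.40 eV, so ionization (to E = 0) requires 54.40 eV.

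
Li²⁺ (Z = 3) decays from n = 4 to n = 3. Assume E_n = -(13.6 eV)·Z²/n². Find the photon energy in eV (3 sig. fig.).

The Bohr energies scale as Z², so for Z = 3: E_n = −122.4/n² eV.
E_4 = −122.4/16 = −7.650 eV and E_3 = −122.4/9 = −13.60 eV.
The photon energy is |E_4 − E_3| = 5.95 eV.

5.95 eV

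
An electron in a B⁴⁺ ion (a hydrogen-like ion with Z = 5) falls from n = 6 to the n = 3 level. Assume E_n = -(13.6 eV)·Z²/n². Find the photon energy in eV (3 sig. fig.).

28.3 eV

The Bohr energies scale as Z², so for Z = 5: E_n = −340.0/n² eV.
E_6 = −340.0/36 = −9.444 eV and E_3 = −340.0/9 = −37.78 eV.
The photon energy is |E_6 − E_3| = 28.3 eV.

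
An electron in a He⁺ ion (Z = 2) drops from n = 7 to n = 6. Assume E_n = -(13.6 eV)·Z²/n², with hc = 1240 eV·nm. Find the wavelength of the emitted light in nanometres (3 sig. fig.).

3090 nm

For Z = 2 the level energies scale as Z², so the effective Rydberg energy is 13.6 × 4 = 54.40 eV.
ΔE = 54.40 × (1/6² − 1/7²) = 54.40 × 0.007370 = 0.4009 eV.
λ = hc/ΔE = 1240 / 0.4009 = 3090 nm.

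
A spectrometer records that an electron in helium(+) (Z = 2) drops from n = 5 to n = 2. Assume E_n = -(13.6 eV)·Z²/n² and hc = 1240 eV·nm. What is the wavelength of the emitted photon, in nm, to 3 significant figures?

109 nm

For Z = 2 the level energies scale as Z², so the effective Rydberg energy is 13.6 × 4 = 54.40 eV.
ΔE = 54.40 × (1/2² − 1/5²) = 54.40 × 0.2100 = 11.42 eV.
λ = hc/ΔE = 1240 / 11.42 = 109 nm.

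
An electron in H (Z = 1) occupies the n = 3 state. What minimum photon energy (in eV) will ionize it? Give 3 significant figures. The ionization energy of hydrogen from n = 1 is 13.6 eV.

1.51 eV

E_3 = −13.60/9 = −1.51 eV, so ionization (to E = 0) requires 1.51 eV.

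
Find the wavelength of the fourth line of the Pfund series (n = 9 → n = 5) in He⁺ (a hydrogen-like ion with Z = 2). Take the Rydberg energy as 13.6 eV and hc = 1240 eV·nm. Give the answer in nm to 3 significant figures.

824 nm

The Pfund series terminates on n_f = 5; the fourth line has n_i = 5+4 = 9.
ΔE = 54.40 × (1/5² − 1/9²) = 1.504 eV.
λ = 1240 / 1.504 = 824 nm.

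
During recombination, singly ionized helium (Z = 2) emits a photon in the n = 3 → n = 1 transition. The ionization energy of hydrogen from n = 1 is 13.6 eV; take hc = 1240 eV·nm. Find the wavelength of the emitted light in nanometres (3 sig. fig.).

25.6 nm

For Z = 2 the level energies scale as Z², so the effective Rydberg energy is 13.6 × 4 = 54.40 eV.
ΔE = 54.40 × (1/1² − 1/3²) = 54.40 × 0.8889 = 48.36 eV.
λ = hc/ΔE = 1240 / 48.36 = 25.6 nm.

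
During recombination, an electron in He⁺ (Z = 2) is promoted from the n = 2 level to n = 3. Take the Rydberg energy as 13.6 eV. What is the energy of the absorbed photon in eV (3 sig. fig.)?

7.56 eV

The Bohr energies scale as Z², so for Z = 2: E_n = −54.40/n² eV.
E_3 = −54.40/9 = −6.044 eV and E_2 = −54.40/4 = −13.60 eV.
The photon energy is |E_3 − E_2| = 7.56 eV.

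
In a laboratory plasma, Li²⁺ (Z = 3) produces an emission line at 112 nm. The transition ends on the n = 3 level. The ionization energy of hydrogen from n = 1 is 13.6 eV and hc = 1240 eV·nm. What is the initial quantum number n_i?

n_i = 7

The photon energy is ΔE = hc/λ = 1240 / 112 = 11.07 eV.
With Z = 3, ΔE = 122.4 × (1/n_f² − 1/n_i²), so 1/n_f² − 1/n_i² = 0.09045.
With n_f = 3: 1/n_i² = 1/9 − 0.09045 = 0.02066, so n_i ≈ 6.96.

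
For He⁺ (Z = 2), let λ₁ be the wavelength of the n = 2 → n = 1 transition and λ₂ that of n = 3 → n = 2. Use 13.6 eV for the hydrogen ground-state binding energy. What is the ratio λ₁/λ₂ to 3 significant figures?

λ ∝ 1/ΔE ∝ 1/(1/n_f² − 1/n_i²), and the Z² and hc factors cancel in the ratio.
λ₁/λ₂ = (1/2² − 1/3²)/(1/1² − 1/2²) = 0.1389/0.7500 = 0.185.

0.185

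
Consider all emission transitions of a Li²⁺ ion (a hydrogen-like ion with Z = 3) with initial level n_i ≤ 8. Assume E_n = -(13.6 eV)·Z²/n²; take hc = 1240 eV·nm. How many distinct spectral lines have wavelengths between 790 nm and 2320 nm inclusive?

4

Enumerate all n_i → n_f pairs with 1 ≤ n_f < n_i ≤ 8 and compute λ = 1240 / [13.6·9·(1/n_f² − 1/n_i²)].
Lines falling in [790, 2320] nm: 6→5 (828.9 nm), 8→6 (833.6 nm), 7→6 (1375 nm), 8→7 (2118 nm).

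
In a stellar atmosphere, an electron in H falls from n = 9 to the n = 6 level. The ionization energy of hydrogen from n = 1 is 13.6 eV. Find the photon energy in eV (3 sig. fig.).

0.210 eV

E_9 = −13.60/81 = −0.1679 eV and E_6 = −13.60/36 = −0.3778 eV.
The photon energy is |E_9 − E_6| = 0.210 eV.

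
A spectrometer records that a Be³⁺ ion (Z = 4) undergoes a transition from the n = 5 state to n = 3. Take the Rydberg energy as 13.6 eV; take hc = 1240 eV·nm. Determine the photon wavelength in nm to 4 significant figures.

80.14 nm

For Z = 4 the level energies scale as Z², so the effective Rydberg energy is 13.6 × 16 = 217.6 eV.
ΔE = 217.6 × (1/3² − 1/5²) = 217.6 × 0.07111 = 15.47 eV.
λ = hc/ΔE = 1240 / 15.47 = 80.14 nm.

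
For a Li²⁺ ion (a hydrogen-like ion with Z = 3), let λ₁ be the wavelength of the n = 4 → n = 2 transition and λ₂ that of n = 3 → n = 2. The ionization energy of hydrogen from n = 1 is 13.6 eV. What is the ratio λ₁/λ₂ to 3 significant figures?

0.741

λ ∝ 1/ΔE ∝ 1/(1/n_f² − 1/n_i²), and the Z² and hc factors cancel in the ratio.
λ₁/λ₂ = (1/2² − 1/3²)/(1/2² − 1/4²) = 0.1389/0.1875 = 0.741.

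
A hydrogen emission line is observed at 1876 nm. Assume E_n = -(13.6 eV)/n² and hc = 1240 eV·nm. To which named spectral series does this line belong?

ΔE = 1240/1876 = 0.6610 eV.
This matches 13.6 × (1/3² − 1/4²), so n_f = 3: the Paschen series.

Paschen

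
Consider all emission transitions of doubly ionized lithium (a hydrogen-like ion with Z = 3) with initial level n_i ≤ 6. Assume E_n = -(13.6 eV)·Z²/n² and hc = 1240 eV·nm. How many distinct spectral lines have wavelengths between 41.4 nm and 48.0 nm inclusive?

1

Enumerate all n_i → n_f pairs with 1 ≤ n_f < n_i ≤ 6 and compute λ = 1240 / [13.6·9·(1/n_f² − 1/n_i²)].
Lines falling in [41.4, 48.0] nm: 6→2 (45.59 nm).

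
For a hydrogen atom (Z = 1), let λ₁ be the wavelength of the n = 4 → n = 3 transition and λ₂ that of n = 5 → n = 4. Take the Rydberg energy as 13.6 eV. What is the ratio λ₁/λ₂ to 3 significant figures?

0.463

λ ∝ 1/ΔE ∝ 1/(1/n_f² − 1/n_i²), and the Z² and hc factors cancel in the ratio.
λ₁/λ₂ = (1/4² − 1/5²)/(1/3² − 1/4²) = 0.02250/0.04861 = 0.463.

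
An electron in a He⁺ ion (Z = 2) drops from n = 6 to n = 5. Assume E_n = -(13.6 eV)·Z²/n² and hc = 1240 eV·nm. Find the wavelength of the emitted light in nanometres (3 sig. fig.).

1860 nm

For Z = 2 the level energies scale as Z², so the effective Rydberg energy is 13.6 × 4 = 54.40 eV.
ΔE = 54.40 × (1/5² − 1/6²) = 54.40 × 0.01222 = 0.6649 eV.
λ = hc/ΔE = 1240 / 0.6649 = 1860 nm.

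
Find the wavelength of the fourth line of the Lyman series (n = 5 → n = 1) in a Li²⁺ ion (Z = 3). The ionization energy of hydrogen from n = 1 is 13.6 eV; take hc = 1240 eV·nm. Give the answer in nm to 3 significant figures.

10.6 nm

The Lyman series terminates on n_f = 1; the fourth line has n_i = 1+4 = 5.
ΔE = 122.4 × (1/1² − 1/5²) = 117.5 eV.
λ = 1240 / 117.5 = 10.6 nm.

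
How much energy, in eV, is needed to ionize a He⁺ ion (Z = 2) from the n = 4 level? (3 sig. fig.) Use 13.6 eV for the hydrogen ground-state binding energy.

E_n = −13.6 Z²/n² = −54.40/n² eV for Z = 2.
E_4 = −54.40/16 = −3.40 eV, so ionization (to E = 0) requires 3.40 eV.

3.40 eV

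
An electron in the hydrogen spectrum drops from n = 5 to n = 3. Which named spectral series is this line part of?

The series is set by the lower level: n_f = 3 is the Paschen series.

Paschen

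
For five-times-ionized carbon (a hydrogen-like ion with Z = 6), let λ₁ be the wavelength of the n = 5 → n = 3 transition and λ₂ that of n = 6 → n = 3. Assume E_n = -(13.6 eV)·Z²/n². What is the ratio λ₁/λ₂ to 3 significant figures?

λ ∝ 1/ΔE ∝ 1/(1/n_f² − 1/n_i²), and the Z² and hc factors cancel in the ratio.
λ₁/λ₂ = (1/3² − 1/6²)/(1/3² − 1/5²) = 0.08333/0.07111 = 1.17.

1.17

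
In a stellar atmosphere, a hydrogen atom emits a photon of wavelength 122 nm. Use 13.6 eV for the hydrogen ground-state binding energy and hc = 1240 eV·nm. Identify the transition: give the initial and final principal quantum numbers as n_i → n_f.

n_i = 2, n_f = 1

The photon energy is ΔE = hc/λ = 1240 / 122 = 10.16 eV.
With Z = 1, ΔE = 13.60 × (1/n_f² − 1/n_i²), so 1/n_f² − 1/n_i² = 0.7473.
Trying n_f = 1 gives 1/n_i² = 0.2527, i.e. n_i ≈ 2; this pair matches.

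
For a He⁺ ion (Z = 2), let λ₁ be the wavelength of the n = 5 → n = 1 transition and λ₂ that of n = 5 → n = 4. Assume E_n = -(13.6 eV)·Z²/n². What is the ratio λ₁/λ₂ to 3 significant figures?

0.0234

λ ∝ 1/ΔE ∝ 1/(1/n_f² − 1/n_i²), and the Z² and hc factors cancel in the ratio.
λ₁/λ₂ = (1/4² − 1/5²)/(1/1² − 1/5²) = 0.02250/0.9600 = 0.0234.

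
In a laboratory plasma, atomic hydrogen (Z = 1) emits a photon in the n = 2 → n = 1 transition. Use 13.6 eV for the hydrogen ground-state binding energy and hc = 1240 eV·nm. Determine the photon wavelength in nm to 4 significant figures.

ΔE = 13.60 × (1/1² − 1/2²) = 13.60 × 0.7500 = 10.20 eV.
λ = hc/ΔE = 1240 / 10.20 = 121.6 nm.

121.6 nm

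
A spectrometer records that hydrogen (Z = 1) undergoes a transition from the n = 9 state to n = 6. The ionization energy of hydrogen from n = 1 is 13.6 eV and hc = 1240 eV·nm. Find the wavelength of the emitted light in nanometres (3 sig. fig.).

ΔE = 13.60 × (1/6² − 1/9²) = 13.60 × 0.01543 = 0.2099 eV.
λ = hc/ΔE = 1240 / 0.2099 = 5910 nm.

5910 nm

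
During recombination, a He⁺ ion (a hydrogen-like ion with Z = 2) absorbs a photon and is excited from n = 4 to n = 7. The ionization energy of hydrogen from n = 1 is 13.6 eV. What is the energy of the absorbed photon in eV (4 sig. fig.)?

2.290 eV

The Bohr energies scale as Z², so for Z = 2: E_n = −54.40/n² eV.
E_7 = −54.40/49 = −1.110 eV and E_4 = −54.40/16 = −3.400 eV.
The photon energy is |E_7 − E_4| = 2.290 eV.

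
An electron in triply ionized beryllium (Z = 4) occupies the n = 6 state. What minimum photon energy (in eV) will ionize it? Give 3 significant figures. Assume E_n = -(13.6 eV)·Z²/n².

6.04 eV

E_n = −13.6 Z²/n² = −217.6/n² eV for Z = 4.
E_6 = −217.6/36 = −6.04 eV, so ionization (to E = 0) requires 6.04 eV.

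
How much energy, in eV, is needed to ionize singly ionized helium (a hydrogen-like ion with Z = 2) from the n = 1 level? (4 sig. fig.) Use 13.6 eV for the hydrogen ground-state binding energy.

E_n = −13.6 Z²/n² = −54.40/n² eV for Z = 2.
E_1 = −54.40/1 = −54.40 eV, so ionization (to E = 0) requires 54.40 eV.

54.40 eV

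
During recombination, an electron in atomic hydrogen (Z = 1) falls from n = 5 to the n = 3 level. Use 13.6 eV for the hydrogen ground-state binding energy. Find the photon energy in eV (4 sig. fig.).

E_5 = −13.60/25 = −0.5440 eV and E_3 = −13.60/9 = −1.511 eV.
The photon energy is |E_5 − E_3| = 0.9671 eV.

0.9671 eV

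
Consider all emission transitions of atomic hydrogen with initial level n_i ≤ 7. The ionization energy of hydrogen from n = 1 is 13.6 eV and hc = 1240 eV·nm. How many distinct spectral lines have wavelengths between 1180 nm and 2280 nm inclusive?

3

Enumerate all n_i → n_f pairs with 1 ≤ n_f < n_i ≤ 7 and compute λ = 1240 / [13.6·1·(1/n_f² − 1/n_i²)].
Lines falling in [1180, 2280] nm: 5→3 (1282 nm), 4→3 (1876 nm), 7→4 (2166 nm).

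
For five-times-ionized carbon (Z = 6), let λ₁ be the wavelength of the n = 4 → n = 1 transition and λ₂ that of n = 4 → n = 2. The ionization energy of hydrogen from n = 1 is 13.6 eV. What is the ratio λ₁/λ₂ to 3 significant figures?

0.200

λ ∝ 1/ΔE ∝ 1/(1/n_f² − 1/n_i²), and the Z² and hc factors cancel in the ratio.
λ₁/λ₂ = (1/2² − 1/4²)/(1/1² − 1/4²) = 0.1875/0.9375 = 0.200.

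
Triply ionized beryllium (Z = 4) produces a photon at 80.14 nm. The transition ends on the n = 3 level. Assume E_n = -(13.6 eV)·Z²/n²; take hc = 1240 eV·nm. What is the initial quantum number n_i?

n_i = 5

The photon energy is ΔE = hc/λ = 1240 / 80.14 = 15.47 eV.
With Z = 4, ΔE = 217.6 × (1/n_f² − 1/n_i²), so 1/n_f² − 1/n_i² = 0.07111.
With n_f = 3: 1/n_i² = 1/9 − 0.07111 = 0.04000, so n_i ≈ 5.00.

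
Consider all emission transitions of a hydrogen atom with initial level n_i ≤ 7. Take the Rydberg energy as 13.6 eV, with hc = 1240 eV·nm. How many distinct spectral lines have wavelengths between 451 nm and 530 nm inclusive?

1

Enumerate all n_i → n_f pairs with 1 ≤ n_f < n_i ≤ 7 and compute λ = 1240 / [13.6·1·(1/n_f² − 1/n_i²)].
Lines falling in [451, 530] nm: 4→2 (486.3 nm).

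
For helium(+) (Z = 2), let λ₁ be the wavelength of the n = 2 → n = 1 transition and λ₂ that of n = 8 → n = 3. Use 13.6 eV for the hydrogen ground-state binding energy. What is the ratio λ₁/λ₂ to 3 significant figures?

λ ∝ 1/ΔE ∝ 1/(1/n_f² − 1/n_i²), and the Z² and hc factors cancel in the ratio.
λ₁/λ₂ = (1/3² − 1/8²)/(1/1² − 1/2²) = 0.09549/0.7500 = 0.127.

0.127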